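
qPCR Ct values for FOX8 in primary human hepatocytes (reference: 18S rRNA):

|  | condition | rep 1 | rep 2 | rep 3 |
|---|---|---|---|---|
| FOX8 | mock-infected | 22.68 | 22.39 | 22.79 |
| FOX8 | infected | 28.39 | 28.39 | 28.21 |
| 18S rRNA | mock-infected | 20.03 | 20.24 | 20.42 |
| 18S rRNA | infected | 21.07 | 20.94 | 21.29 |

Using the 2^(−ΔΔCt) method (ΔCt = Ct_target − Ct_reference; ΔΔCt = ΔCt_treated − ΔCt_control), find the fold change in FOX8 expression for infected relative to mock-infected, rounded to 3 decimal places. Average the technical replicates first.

0.035

Mean Ct: FOX8 mock-infected 22.620; FOX8 infected 28.330; 18S rRNA mock-infected 20.230; 18S rRNA infected 21.100
ΔCt(mock-infected) = 22.620 − 20.230 = 2.390
ΔCt(infected) = 28.330 − 21.100 = 7.230
ΔΔCt = 7.230 − 2.390 = 4.840
Fold change = 2^(−4.840) = 0.0349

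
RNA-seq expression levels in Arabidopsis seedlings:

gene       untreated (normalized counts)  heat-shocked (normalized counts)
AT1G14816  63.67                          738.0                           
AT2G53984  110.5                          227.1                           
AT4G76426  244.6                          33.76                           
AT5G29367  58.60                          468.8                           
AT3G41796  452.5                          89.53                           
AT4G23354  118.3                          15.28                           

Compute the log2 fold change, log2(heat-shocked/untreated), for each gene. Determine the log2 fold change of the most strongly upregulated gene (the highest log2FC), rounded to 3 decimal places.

log2(738.0/63.67) = 3.535  (AT1G14816)
log2(227.1/110.5) = 1.039  (AT2G53984)
log2(33.76/244.6) = -2.857  (AT4G76426)
log2(468.8/58.60) = 3.000  (AT5G29367)
log2(89.53/452.5) = -2.337  (AT3G41796)
log2(15.28/118.3) = -2.953  (AT4G23354)
AT1G14816 is most strongly upregulated.

3.535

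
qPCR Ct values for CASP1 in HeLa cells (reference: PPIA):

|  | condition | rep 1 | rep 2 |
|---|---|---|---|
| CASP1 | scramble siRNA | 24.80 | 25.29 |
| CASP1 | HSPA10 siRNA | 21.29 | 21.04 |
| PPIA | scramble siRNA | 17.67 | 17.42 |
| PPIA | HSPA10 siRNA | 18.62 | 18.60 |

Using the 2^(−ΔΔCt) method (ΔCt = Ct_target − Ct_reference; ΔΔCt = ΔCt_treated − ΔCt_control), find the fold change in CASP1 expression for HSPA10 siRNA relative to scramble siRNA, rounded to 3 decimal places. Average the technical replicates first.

30.803

Mean Ct: CASP1 scramble siRNA 25.045; CASP1 HSPA10 siRNA 21.165; PPIA scramble siRNA 17.545; PPIA HSPA10 siRNA 18.610
ΔCt(scramble siRNA) = 25.045 − 17.545 = 7.500
ΔCt(HSPA10 siRNA) = 21.165 − 18.610 = 2.555
ΔΔCt = 2.555 − 7.500 = -4.945
Fold change = 2^(−(-4.945)) = 2^4.945 = 30.8030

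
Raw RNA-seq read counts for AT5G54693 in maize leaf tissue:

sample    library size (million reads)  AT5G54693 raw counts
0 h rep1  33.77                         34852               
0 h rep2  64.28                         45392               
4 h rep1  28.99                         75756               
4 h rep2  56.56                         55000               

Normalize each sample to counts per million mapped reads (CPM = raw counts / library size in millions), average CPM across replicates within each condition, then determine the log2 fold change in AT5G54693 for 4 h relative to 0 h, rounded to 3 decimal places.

1.045

CPM(0 h rep1) = 34852 / 33.77 = 1032.0403
CPM(0 h rep2) = 45392 / 64.28 = 706.1605
CPM(4 h rep1) = 75756 / 28.99 = 2613.1770
CPM(4 h rep2) = 55000 / 56.56 = 972.4187
mean CPM(0 h) = 869.1004; mean CPM(4 h) = 1792.7978
Fold change = 1792.7978 / 869.1004 = 2.06282
log2(2.06282) = 1.0446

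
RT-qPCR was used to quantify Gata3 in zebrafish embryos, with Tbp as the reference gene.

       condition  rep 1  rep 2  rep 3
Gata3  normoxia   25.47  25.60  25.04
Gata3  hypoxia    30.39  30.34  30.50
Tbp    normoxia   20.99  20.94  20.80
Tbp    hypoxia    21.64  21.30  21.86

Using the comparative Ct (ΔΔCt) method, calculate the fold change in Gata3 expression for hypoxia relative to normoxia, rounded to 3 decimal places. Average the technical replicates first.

Mean Ct: Gata3 normoxia 25.370; Gata3 hypoxia 30.410; Tbp normoxia 20.910; Tbp hypoxia 21.600
ΔCt(normoxia) = 25.370 − 20.910 = 4.460
ΔCt(hypoxia) = 30.410 − 21.600 = 8.810
ΔΔCt = 8.810 − 4.460 = 4.350
Fold change = 2^(−4.350) = 0.0490

0.049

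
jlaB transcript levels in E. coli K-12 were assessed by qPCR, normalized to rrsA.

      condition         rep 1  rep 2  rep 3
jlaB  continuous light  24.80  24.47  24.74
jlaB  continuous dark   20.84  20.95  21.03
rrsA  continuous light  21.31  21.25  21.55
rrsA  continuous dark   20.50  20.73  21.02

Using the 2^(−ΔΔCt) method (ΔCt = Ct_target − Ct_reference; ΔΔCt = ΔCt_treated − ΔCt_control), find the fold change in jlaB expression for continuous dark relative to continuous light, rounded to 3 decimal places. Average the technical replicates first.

Mean Ct: jlaB continuous light 24.670; jlaB continuous dark 20.940; rrsA continuous light 21.370; rrsA continuous dark 20.750
ΔCt(continuous light) = 24.670 − 21.370 = 3.300
ΔCt(continuous dark) = 20.940 − 20.750 = 0.190
ΔΔCt = 0.190 − 3.300 = -3.110
Fold change = 2^(−(-3.110)) = 2^3.110 = 8.6338

8.634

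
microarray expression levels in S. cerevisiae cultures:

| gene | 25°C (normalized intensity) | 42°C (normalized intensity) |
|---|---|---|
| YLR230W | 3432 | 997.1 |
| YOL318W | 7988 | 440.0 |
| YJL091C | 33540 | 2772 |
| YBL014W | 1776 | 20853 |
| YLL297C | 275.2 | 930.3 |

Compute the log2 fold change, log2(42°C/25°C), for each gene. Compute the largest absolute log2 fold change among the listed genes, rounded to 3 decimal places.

4.182

log2(997.1/3432) = -1.783  (YLR230W)
log2(440.0/7988) = -4.182  (YOL318W)
log2(2772/33540) = -3.597  (YJL091C)
log2(20853/1776) = 3.554  (YBL014W)
log2(930.3/275.2) = 1.757  (YLL297C)
The largest magnitude belongs to YOL318W.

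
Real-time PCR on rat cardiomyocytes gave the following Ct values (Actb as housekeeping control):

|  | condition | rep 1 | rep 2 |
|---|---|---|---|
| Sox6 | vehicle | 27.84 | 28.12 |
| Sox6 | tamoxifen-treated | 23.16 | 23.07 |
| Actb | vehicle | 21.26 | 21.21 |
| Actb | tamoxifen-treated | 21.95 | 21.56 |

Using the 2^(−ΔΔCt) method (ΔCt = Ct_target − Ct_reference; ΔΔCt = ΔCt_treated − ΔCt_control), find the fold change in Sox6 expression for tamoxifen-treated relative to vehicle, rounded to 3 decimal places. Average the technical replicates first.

Mean Ct: Sox6 vehicle 27.980; Sox6 tamoxifen-treated 23.115; Actb vehicle 21.235; Actb tamoxifen-treated 21.755
ΔCt(vehicle) = 27.980 − 21.235 = 6.745
ΔCt(tamoxifen-treated) = 23.115 − 21.755 = 1.360
ΔΔCt = 1.360 − 6.745 = -5.385
Fold change = 2^(−(-5.385)) = 2^5.385 = 41.7875

41.788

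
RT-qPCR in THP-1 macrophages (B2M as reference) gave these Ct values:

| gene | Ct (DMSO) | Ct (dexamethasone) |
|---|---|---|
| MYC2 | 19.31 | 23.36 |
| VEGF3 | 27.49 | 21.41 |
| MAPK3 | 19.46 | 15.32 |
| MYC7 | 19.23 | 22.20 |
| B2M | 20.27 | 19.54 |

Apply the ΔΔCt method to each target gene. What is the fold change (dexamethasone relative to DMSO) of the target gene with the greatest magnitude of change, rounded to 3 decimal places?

MYC2: ΔΔCt = (23.36−19.54) − (19.31−20.27) = 3.82 − (-0.96) = 4.78; fold change = 2^-4.78 = 0.036
VEGF3: ΔΔCt = (21.41−19.54) − (27.49−20.27) = 1.87 − 7.22 = -5.35; fold change = 2^5.35 = 40.786
MAPK3: ΔΔCt = (15.32−19.54) − (19.46−20.27) = -4.22 − (-0.81) = -3.41; fold change = 2^3.41 = 10.629
MYC7: ΔΔCt = (22.20−19.54) − (19.23−20.27) = 2.66 − (-1.04) = 3.70; fold change = 2^-3.70 = 0.077
VEGF3 has the largest |ΔΔCt| = 5.35.

40.786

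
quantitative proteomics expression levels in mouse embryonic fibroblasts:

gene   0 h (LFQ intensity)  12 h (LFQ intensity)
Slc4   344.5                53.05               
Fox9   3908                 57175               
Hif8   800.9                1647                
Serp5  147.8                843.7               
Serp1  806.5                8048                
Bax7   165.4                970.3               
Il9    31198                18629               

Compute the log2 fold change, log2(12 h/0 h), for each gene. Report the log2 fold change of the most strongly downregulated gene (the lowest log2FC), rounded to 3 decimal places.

log2(53.05/344.5) = -2.699  (Slc4)
log2(57175/3908) = 3.871  (Fox9)
log2(1647/800.9) = 1.040  (Hif8)
log2(843.7/147.8) = 2.513  (Serp5)
log2(8048/806.5) = 3.319  (Serp1)
log2(970.3/165.4) = 2.552  (Bax7)
log2(18629/31198) = -0.744  (Il9)
Slc4 is most strongly downregulated.

-2.699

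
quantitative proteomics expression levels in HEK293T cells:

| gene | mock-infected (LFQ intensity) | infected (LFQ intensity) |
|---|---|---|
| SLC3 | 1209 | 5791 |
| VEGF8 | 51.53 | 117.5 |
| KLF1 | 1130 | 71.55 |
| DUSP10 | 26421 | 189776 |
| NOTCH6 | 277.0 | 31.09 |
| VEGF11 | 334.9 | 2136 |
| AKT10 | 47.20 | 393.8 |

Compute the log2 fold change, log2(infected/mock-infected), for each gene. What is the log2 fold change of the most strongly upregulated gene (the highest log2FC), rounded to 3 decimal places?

log2(5791/1209) = 2.260  (SLC3)
log2(117.5/51.53) = 1.189  (VEGF8)
log2(71.55/1130) = -3.981  (KLF1)
log2(189776/26421) = 2.845  (DUSP10)
log2(31.09/277.0) = -3.155  (NOTCH6)
log2(2136/334.9) = 2.673  (VEGF11)
log2(393.8/47.20) = 3.061  (AKT10)
AKT10 is most strongly upregulated.

3.061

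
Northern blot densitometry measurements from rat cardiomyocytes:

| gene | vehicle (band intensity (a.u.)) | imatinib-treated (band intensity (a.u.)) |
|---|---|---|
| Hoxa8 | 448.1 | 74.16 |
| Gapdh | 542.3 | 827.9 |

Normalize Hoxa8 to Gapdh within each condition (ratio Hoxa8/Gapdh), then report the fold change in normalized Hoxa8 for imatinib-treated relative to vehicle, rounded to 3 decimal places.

0.108

Hoxa8/Gapdh (vehicle) = 448.1 / 542.3 = 0.8263
Hoxa8/Gapdh (imatinib-treated) = 74.16 / 827.9 = 0.089576
Fold change = 0.089576 / 0.8263 = 0.1084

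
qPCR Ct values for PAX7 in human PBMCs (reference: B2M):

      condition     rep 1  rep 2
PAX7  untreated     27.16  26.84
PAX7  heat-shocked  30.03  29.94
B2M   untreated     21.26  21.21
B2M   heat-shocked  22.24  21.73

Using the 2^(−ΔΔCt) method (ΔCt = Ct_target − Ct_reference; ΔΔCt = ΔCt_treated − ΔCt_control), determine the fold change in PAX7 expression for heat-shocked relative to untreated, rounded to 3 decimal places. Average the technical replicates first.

0.212

Mean Ct: PAX7 untreated 27.000; PAX7 heat-shocked 29.985; B2M untreated 21.235; B2M heat-shocked 21.985
ΔCt(untreated) = 27.000 − 21.235 = 5.765
ΔCt(heat-shocked) = 29.985 − 21.985 = 8.000
ΔΔCt = 8.000 − 5.765 = 2.235
Fold change = 2^(−2.235) = 0.2124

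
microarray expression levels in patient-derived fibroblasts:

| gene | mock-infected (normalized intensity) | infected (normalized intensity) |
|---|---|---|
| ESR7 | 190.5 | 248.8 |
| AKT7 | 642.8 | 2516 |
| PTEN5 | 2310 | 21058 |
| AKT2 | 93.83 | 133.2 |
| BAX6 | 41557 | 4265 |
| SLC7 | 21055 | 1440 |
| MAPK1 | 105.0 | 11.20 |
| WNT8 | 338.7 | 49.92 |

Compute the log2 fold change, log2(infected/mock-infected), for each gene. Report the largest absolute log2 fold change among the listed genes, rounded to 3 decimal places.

3.870

log2(248.8/190.5) = 0.385  (ESR7)
log2(2516/642.8) = 1.969  (AKT7)
log2(21058/2310) = 3.188  (PTEN5)
log2(133.2/93.83) = 0.505  (AKT2)
log2(4265/41557) = -3.284  (BAX6)
log2(1440/21055) = -3.870  (SLC7)
log2(11.20/105.0) = -3.229  (MAPK1)
log2(49.92/338.7) = -2.762  (WNT8)
The largest magnitude belongs to SLC7.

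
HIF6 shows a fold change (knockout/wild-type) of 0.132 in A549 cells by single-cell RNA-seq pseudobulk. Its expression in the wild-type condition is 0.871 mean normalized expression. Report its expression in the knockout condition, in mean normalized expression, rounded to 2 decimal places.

0.11

knockout expression = 0.871 × 0.132 = 0.11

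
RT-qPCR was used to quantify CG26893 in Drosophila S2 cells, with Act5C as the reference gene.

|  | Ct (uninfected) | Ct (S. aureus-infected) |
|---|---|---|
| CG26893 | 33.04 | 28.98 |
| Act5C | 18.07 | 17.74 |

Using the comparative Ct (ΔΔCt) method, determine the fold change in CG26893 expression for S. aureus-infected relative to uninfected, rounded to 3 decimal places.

13.269

ΔCt(uninfected) = 33.040 − 18.070 = 14.970
ΔCt(S. aureus-infected) = 28.980 − 17.740 = 11.240
ΔΔCt = 11.240 − 14.970 = -3.730
Fold change = 2^(−(-3.730)) = 2^3.730 = 13.2691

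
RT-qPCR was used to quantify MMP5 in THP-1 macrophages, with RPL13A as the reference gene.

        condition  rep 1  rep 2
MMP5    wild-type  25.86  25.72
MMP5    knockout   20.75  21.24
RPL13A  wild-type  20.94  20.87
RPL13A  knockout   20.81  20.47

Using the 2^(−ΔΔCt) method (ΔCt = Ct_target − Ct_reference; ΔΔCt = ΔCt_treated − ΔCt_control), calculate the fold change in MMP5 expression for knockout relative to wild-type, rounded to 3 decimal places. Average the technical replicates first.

Mean Ct: MMP5 wild-type 25.790; MMP5 knockout 20.995; RPL13A wild-type 20.905; RPL13A knockout 20.640
ΔCt(wild-type) = 25.790 − 20.905 = 4.885
ΔCt(knockout) = 20.995 − 20.640 = 0.355
ΔΔCt = 0.355 − 4.885 = -4.530
Fold change = 2^(−(-4.530)) = 2^4.530 = 23.1029

23.103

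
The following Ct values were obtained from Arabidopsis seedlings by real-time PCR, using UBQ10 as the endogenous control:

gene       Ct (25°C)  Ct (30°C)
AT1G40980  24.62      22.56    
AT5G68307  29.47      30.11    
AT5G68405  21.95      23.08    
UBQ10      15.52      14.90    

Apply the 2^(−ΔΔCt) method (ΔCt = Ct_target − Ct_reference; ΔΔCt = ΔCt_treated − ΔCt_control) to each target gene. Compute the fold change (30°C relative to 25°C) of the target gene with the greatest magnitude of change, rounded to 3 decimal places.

AT1G40980: ΔΔCt = (22.56−14.90) − (24.62−15.52) = 7.66 − 9.10 = -1.44; fold change = 2^1.44 = 2.713
AT5G68307: ΔΔCt = (30.11−14.90) − (29.47−15.52) = 15.21 − 13.95 = 1.26; fold change = 2^-1.26 = 0.418
AT5G68405: ΔΔCt = (23.08−14.90) − (21.95−15.52) = 8.18 − 6.43 = 1.75; fold change = 2^-1.75 = 0.297
AT5G68405 has the largest |ΔΔCt| = 1.75.

0.297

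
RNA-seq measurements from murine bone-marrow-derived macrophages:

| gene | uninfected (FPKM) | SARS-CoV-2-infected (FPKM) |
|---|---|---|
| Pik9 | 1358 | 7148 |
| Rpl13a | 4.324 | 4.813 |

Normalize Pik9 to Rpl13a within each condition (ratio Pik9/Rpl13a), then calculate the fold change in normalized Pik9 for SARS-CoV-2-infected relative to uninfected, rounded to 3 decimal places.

Pik9/Rpl13a (uninfected) = 1358 / 4.324 = 314.06
Pik9/Rpl13a (SARS-CoV-2-infected) = 7148 / 4.813 = 1485.1
Fold change = 1485.1 / 314.06 = 4.7288

4.729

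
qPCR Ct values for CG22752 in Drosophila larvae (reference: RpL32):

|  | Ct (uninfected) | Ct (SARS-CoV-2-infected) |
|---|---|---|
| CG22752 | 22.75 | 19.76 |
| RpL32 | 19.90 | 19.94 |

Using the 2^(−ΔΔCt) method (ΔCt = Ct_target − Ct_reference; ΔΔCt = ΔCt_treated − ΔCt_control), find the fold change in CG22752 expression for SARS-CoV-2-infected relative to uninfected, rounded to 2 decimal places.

8.17

ΔCt(uninfected) = 22.750 − 19.900 = 2.850
ΔCt(SARS-CoV-2-infected) = 19.760 − 19.940 = -0.180
ΔΔCt = -0.180 − 2.850 = -3.030
Fold change = 2^(−(-3.030)) = 2^3.030 = 8.168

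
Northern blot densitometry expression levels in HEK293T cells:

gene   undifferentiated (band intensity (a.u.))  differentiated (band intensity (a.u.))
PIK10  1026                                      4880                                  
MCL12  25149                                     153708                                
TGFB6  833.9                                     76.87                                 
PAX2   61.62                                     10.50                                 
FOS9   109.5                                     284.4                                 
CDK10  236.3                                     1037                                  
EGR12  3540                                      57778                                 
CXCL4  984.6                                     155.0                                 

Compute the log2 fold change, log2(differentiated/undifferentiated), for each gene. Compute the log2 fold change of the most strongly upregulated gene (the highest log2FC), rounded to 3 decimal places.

4.029

log2(4880/1026) = 2.250  (PIK10)
log2(153708/25149) = 2.612  (MCL12)
log2(76.87/833.9) = -3.439  (TGFB6)
log2(10.50/61.62) = -2.553  (PAX2)
log2(284.4/109.5) = 1.377  (FOS9)
log2(1037/236.3) = 2.134  (CDK10)
log2(57778/3540) = 4.029  (EGR12)
log2(155.0/984.6) = -2.667  (CXCL4)
EGR12 is most strongly upregulated.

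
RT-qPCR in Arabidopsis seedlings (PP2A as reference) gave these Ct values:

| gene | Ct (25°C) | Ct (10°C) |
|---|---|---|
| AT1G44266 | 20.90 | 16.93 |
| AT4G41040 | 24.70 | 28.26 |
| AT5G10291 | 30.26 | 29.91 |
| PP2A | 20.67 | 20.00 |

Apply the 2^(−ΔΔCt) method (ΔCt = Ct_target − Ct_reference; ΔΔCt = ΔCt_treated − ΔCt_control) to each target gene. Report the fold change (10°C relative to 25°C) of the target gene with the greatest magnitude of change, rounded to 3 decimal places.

AT1G44266: ΔΔCt = (16.93−20.00) − (20.90−20.67) = -3.07 − 0.23 = -3.30; fold change = 2^3.30 = 9.849
AT4G41040: ΔΔCt = (28.26−20.00) − (24.70−20.67) = 8.26 − 4.03 = 4.23; fold change = 2^-4.23 = 0.053
AT5G10291: ΔΔCt = (29.91−20.00) − (30.26−20.67) = 9.91 − 9.59 = 0.32; fold change = 2^-0.32 = 0.801
AT4G41040 has the largest |ΔΔCt| = 4.23.

0.053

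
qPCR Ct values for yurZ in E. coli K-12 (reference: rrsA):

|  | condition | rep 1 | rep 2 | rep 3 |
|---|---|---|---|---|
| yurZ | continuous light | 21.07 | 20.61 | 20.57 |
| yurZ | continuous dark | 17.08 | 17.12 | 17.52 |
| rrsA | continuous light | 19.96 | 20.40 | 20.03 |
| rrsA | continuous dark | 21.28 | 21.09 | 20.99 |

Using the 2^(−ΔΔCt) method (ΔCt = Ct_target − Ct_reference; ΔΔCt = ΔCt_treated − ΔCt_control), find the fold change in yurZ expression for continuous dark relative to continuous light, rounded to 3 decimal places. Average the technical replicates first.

22.627

Mean Ct: yurZ continuous light 20.750; yurZ continuous dark 17.240; rrsA continuous light 20.130; rrsA continuous dark 21.120
ΔCt(continuous light) = 20.750 − 20.130 = 0.620
ΔCt(continuous dark) = 17.240 − 21.120 = -3.880
ΔΔCt = -3.880 − 0.620 = -4.500
Fold change = 2^(−(-4.500)) = 2^4.500 = 22.6274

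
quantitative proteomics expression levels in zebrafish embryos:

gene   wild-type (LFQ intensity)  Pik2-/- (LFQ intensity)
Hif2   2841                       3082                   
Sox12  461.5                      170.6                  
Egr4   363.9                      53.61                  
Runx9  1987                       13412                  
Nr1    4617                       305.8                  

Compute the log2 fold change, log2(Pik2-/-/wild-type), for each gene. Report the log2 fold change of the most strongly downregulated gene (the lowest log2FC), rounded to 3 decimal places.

log2(3082/2841) = 0.117  (Hif2)
log2(170.6/461.5) = -1.436  (Sox12)
log2(53.61/363.9) = -2.763  (Egr4)
log2(13412/1987) = 2.755  (Runx9)
log2(305.8/4617) = -3.916  (Nr1)
Nr1 is most strongly downregulated.

-3.916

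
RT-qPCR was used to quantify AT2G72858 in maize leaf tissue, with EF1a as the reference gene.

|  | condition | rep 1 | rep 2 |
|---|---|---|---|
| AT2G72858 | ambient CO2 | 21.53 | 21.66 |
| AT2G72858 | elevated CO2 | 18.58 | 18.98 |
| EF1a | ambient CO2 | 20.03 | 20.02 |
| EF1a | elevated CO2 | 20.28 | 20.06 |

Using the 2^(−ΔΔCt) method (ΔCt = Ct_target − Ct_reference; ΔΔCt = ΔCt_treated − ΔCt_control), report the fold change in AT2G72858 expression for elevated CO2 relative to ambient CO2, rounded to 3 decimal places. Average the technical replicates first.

7.781

Mean Ct: AT2G72858 ambient CO2 21.595; AT2G72858 elevated CO2 18.780; EF1a ambient CO2 20.025; EF1a elevated CO2 20.170
ΔCt(ambient CO2) = 21.595 − 20.025 = 1.570
ΔCt(elevated CO2) = 18.780 − 20.170 = -1.390
ΔΔCt = -1.390 − 1.570 = -2.960
Fold change = 2^(−(-2.960)) = 2^2.960 = 7.7812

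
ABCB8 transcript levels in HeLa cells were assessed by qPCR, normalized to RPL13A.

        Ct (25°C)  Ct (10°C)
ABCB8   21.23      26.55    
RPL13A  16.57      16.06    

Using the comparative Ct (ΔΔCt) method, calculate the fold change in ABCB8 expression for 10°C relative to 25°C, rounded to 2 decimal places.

0.02

ΔCt(25°C) = 21.230 − 16.570 = 4.660
ΔCt(10°C) = 26.550 − 16.060 = 10.490
ΔΔCt = 10.490 − 4.660 = 5.830
Fold change = 2^(−5.830) = 0.018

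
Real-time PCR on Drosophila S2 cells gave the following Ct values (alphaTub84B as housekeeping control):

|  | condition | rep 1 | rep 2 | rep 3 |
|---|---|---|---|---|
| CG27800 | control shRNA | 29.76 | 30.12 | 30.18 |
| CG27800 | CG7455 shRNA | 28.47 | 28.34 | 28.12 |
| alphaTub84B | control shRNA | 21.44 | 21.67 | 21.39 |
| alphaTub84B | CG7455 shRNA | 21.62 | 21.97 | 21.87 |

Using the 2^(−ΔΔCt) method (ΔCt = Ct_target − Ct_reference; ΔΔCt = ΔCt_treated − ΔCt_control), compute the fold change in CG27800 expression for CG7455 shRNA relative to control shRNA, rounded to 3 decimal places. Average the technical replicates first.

4.084

Mean Ct: CG27800 control shRNA 30.020; CG27800 CG7455 shRNA 28.310; alphaTub84B control shRNA 21.500; alphaTub84B CG7455 shRNA 21.820
ΔCt(control shRNA) = 30.020 − 21.500 = 8.520
ΔCt(CG7455 shRNA) = 28.310 − 21.820 = 6.490
ΔΔCt = 6.490 − 8.520 = -2.030
Fold change = 2^(−(-2.030)) = 2^2.030 = 4.0840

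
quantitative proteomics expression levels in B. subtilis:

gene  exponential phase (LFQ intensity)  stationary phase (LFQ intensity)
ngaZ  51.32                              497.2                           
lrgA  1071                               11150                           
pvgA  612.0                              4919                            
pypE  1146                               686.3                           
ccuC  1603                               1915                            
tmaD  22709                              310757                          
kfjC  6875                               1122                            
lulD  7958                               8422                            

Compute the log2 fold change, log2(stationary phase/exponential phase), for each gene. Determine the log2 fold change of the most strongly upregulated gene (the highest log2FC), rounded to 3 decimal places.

3.774

log2(497.2/51.32) = 3.276  (ngaZ)
log2(11150/1071) = 3.380  (lrgA)
log2(4919/612.0) = 3.007  (pvgA)
log2(686.3/1146) = -0.740  (pypE)
log2(1915/1603) = 0.257  (ccuC)
log2(310757/22709) = 3.774  (tmaD)
log2(1122/6875) = -2.615  (kfjC)
log2(8422/7958) = 0.082  (lulD)
tmaD is most strongly upregulated.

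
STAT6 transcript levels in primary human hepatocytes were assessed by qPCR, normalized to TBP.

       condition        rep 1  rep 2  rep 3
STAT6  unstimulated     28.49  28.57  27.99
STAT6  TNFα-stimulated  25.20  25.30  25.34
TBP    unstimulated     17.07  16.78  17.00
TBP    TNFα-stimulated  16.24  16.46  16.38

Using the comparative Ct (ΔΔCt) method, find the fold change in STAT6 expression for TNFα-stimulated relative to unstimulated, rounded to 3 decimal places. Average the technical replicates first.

5.579

Mean Ct: STAT6 unstimulated 28.350; STAT6 TNFα-stimulated 25.280; TBP unstimulated 16.950; TBP TNFα-stimulated 16.360
ΔCt(unstimulated) = 28.350 − 16.950 = 11.400
ΔCt(TNFα-stimulated) = 25.280 − 16.360 = 8.920
ΔΔCt = 8.920 − 11.400 = -2.480
Fold change = 2^(−(-2.480)) = 2^2.480 = 5.5790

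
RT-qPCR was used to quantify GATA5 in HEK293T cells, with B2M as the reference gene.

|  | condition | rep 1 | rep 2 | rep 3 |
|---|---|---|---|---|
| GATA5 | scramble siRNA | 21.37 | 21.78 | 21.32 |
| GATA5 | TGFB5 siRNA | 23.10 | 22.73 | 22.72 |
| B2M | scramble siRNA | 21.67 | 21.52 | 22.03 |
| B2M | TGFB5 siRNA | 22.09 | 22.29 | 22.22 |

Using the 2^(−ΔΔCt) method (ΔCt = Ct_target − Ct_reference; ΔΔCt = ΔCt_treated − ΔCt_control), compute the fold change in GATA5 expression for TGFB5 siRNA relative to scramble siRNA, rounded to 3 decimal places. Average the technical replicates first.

0.536

Mean Ct: GATA5 scramble siRNA 21.490; GATA5 TGFB5 siRNA 22.850; B2M scramble siRNA 21.740; B2M TGFB5 siRNA 22.200
ΔCt(scramble siRNA) = 21.490 − 21.740 = -0.250
ΔCt(TGFB5 siRNA) = 22.850 − 22.200 = 0.650
ΔΔCt = 0.650 − (-0.250) = 0.900
Fold change = 2^(−0.900) = 0.5359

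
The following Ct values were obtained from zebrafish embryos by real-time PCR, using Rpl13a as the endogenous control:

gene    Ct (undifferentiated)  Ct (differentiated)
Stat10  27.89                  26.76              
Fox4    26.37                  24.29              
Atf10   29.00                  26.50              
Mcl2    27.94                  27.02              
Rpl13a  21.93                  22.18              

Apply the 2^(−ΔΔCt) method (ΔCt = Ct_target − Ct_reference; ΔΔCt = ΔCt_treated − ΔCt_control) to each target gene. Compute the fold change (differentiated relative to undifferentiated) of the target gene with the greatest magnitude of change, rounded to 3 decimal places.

Stat10: ΔΔCt = (26.76−22.18) − (27.89−21.93) = 4.58 − 5.96 = -1.38; fold change = 2^1.38 = 2.603
Fox4: ΔΔCt = (24.29−22.18) − (26.37−21.93) = 2.11 − 4.44 = -2.33; fold change = 2^2.33 = 5.028
Atf10: ΔΔCt = (26.50−22.18) − (29.00−21.93) = 4.32 − 7.07 = -2.75; fold change = 2^2.75 = 6.727
Mcl2: ΔΔCt = (27.02−22.18) − (27.94−21.93) = 4.84 − 6.01 = -1.17; fold change = 2^1.17 = 2.250
Atf10 has the largest |ΔΔCt| = 2.75.

6.727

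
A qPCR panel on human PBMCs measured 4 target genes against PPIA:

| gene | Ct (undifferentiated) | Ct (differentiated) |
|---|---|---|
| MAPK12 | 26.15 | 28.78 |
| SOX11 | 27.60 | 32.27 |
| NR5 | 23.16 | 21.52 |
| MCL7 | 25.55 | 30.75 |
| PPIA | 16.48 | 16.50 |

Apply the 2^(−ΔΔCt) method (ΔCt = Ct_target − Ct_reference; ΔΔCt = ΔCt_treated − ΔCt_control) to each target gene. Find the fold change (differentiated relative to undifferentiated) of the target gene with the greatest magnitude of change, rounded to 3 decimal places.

0.028

MAPK12: ΔΔCt = (28.78−16.50) − (26.15−16.48) = 12.28 − 9.67 = 2.61; fold change = 2^-2.61 = 0.164
SOX11: ΔΔCt = (32.27−16.50) − (27.60−16.48) = 15.77 − 11.12 = 4.65; fold change = 2^-4.65 = 0.040
NR5: ΔΔCt = (21.52−16.50) − (23.16−16.48) = 5.02 − 6.68 = -1.66; fold change = 2^1.66 = 3.160
MCL7: ΔΔCt = (30.75−16.50) − (25.55−16.48) = 14.25 − 9.07 = 5.18; fold change = 2^-5.18 = 0.028
MCL7 has the largest |ΔΔCt| = 5.18.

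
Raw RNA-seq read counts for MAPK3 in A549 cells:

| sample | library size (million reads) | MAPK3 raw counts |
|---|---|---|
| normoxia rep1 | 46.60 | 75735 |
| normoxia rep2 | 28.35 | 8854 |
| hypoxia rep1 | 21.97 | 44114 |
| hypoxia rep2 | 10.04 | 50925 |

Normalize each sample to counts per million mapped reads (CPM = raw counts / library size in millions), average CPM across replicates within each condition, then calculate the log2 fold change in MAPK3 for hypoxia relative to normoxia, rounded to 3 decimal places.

CPM(normoxia rep1) = 75735 / 46.60 = 1625.2146
CPM(normoxia rep2) = 8854 / 28.35 = 312.3104
CPM(hypoxia rep1) = 44114 / 21.97 = 2007.9199
CPM(hypoxia rep2) = 50925 / 10.04 = 5072.2112
mean CPM(normoxia) = 968.7625; mean CPM(hypoxia) = 3540.0655
Fold change = 3540.0655 / 968.7625 = 3.65421
log2(3.65421) = 1.8696

1.870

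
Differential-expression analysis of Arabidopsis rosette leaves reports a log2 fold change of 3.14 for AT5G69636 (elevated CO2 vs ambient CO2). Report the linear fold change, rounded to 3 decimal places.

Fold change = 2^(3.14) = 8.8152

8.815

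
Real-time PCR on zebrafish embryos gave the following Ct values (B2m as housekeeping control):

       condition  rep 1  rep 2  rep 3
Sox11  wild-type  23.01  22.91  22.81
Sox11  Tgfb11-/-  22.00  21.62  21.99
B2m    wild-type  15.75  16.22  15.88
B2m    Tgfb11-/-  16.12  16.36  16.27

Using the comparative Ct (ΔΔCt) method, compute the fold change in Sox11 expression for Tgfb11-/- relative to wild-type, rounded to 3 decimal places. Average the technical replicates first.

2.532

Mean Ct: Sox11 wild-type 22.910; Sox11 Tgfb11-/- 21.870; B2m wild-type 15.950; B2m Tgfb11-/- 16.250
ΔCt(wild-type) = 22.910 − 15.950 = 6.960
ΔCt(Tgfb11-/-) = 21.870 − 16.250 = 5.620
ΔΔCt = 5.620 − 6.960 = -1.340
Fold change = 2^(−(-1.340)) = 2^1.340 = 2.5315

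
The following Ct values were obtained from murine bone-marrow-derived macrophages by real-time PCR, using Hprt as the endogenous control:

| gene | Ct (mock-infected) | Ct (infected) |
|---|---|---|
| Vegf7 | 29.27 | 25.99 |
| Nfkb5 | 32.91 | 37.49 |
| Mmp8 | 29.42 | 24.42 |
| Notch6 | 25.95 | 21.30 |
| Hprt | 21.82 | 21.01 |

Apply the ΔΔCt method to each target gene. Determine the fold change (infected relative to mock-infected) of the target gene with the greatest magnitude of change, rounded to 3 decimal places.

Vegf7: ΔΔCt = (25.99−21.01) − (29.27−21.82) = 4.98 − 7.45 = -2.47; fold change = 2^2.47 = 5.540
Nfkb5: ΔΔCt = (37.49−21.01) − (32.91−21.82) = 16.48 − 11.09 = 5.39; fold change = 2^-5.39 = 0.024
Mmp8: ΔΔCt = (24.42−21.01) − (29.42−21.82) = 3.41 − 7.60 = -4.19; fold change = 2^4.19 = 18.252
Notch6: ΔΔCt = (21.30−21.01) − (25.95−21.82) = 0.29 − 4.13 = -3.84; fold change = 2^3.84 = 14.320
Nfkb5 has the largest |ΔΔCt| = 5.39.

0.024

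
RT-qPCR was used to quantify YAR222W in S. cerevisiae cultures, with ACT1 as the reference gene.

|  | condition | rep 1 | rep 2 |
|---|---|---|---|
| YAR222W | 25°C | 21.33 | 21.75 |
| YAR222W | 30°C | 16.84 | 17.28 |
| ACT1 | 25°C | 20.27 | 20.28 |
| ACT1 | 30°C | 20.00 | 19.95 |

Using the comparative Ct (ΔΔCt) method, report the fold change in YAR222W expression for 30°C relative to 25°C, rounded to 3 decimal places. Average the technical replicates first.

18.126

Mean Ct: YAR222W 25°C 21.540; YAR222W 30°C 17.060; ACT1 25°C 20.275; ACT1 30°C 19.975
ΔCt(25°C) = 21.540 − 20.275 = 1.265
ΔCt(30°C) = 17.060 − 19.975 = -2.915
ΔΔCt = -2.915 − 1.265 = -4.180
Fold change = 2^(−(-4.180)) = 2^4.180 = 18.1261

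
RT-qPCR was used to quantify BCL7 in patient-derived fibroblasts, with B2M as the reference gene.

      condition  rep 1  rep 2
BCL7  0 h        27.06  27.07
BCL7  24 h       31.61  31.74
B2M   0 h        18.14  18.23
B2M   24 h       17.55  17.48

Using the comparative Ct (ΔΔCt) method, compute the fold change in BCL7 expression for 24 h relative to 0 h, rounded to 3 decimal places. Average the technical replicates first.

0.026

Mean Ct: BCL7 0 h 27.065; BCL7 24 h 31.675; B2M 0 h 18.185; B2M 24 h 17.515
ΔCt(0 h) = 27.065 − 18.185 = 8.880
ΔCt(24 h) = 31.675 − 17.515 = 14.160
ΔΔCt = 14.160 − 8.880 = 5.280
Fold change = 2^(−5.280) = 0.0257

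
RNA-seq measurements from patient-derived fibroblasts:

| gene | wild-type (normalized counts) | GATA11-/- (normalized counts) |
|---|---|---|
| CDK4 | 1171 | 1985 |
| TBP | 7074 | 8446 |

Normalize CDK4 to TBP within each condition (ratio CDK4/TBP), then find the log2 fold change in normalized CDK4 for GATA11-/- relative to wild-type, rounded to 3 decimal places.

CDK4/TBP (wild-type) = 1171 / 7074 = 0.16554
CDK4/TBP (GATA11-/-) = 1985 / 8446 = 0.23502
Fold change = 0.23502 / 0.16554 = 1.4198
log2(1.4198) = 0.5057

0.506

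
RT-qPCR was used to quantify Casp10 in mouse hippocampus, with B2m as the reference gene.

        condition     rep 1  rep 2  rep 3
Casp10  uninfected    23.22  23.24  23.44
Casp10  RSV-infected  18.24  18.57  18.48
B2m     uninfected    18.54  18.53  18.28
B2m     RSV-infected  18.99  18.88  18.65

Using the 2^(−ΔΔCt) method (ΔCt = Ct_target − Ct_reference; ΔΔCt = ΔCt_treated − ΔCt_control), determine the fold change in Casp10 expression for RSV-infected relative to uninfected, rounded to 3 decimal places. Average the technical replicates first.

Mean Ct: Casp10 uninfected 23.300; Casp10 RSV-infected 18.430; B2m uninfected 18.450; B2m RSV-infected 18.840
ΔCt(uninfected) = 23.300 − 18.450 = 4.850
ΔCt(RSV-infected) = 18.430 − 18.840 = -0.410
ΔΔCt = -0.410 − 4.850 = -5.260
Fold change = 2^(−(-5.260)) = 2^5.260 = 38.3193

38.319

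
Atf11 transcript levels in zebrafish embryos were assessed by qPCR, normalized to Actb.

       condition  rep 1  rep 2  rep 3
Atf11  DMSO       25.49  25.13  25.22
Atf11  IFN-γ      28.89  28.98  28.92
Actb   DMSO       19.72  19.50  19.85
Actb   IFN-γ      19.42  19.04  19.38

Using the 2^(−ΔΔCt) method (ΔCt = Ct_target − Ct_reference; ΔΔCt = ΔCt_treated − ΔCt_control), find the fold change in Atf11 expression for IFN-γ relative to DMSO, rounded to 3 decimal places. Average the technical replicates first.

Mean Ct: Atf11 DMSO 25.280; Atf11 IFN-γ 28.930; Actb DMSO 19.690; Actb IFN-γ 19.280
ΔCt(DMSO) = 25.280 − 19.690 = 5.590
ΔCt(IFN-γ) = 28.930 − 19.280 = 9.650
ΔΔCt = 9.650 − 5.590 = 4.060
Fold change = 2^(−4.060) = 0.0600

0.060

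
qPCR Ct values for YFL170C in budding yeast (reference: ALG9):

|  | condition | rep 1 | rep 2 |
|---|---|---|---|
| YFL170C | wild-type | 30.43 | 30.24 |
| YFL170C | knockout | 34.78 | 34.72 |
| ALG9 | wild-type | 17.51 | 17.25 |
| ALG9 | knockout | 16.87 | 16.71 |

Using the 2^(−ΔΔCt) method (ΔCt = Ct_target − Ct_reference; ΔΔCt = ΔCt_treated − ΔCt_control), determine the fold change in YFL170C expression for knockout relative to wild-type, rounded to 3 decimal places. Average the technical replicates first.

0.031

Mean Ct: YFL170C wild-type 30.335; YFL170C knockout 34.750; ALG9 wild-type 17.380; ALG9 knockout 16.790
ΔCt(wild-type) = 30.335 − 17.380 = 12.955
ΔCt(knockout) = 34.750 − 16.790 = 17.960
ΔΔCt = 17.960 − 12.955 = 5.005
Fold change = 2^(−5.005) = 0.0311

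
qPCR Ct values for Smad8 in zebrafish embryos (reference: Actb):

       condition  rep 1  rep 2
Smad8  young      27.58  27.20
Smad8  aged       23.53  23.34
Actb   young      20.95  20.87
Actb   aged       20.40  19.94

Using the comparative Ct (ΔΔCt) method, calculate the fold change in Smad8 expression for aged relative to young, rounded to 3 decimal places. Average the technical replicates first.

9.286

Mean Ct: Smad8 young 27.390; Smad8 aged 23.435; Actb young 20.910; Actb aged 20.170
ΔCt(young) = 27.390 − 20.910 = 6.480
ΔCt(aged) = 23.435 − 20.170 = 3.265
ΔΔCt = 3.265 − 6.480 = -3.215
Fold change = 2^(−(-3.215)) = 2^3.215 = 9.2856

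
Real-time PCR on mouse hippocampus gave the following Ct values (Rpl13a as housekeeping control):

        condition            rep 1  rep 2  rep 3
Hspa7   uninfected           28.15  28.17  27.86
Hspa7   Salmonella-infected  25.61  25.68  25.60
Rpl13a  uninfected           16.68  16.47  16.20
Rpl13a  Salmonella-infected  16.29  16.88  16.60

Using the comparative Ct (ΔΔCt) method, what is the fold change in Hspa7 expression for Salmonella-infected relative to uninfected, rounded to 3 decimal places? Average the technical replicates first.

5.938

Mean Ct: Hspa7 uninfected 28.060; Hspa7 Salmonella-infected 25.630; Rpl13a uninfected 16.450; Rpl13a Salmonella-infected 16.590
ΔCt(uninfected) = 28.060 − 16.450 = 11.610
ΔCt(Salmonella-infected) = 25.630 − 16.590 = 9.040
ΔΔCt = 9.040 − 11.610 = -2.570
Fold change = 2^(−(-2.570)) = 2^2.570 = 5.9381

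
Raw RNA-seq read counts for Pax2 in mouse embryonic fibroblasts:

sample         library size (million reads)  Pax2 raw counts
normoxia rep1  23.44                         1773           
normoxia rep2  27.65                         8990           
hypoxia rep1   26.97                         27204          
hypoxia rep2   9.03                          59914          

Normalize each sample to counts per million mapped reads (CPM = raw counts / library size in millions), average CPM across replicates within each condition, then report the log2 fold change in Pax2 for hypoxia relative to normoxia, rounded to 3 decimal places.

CPM(normoxia rep1) = 1773 / 23.44 = 75.6399
CPM(normoxia rep2) = 8990 / 27.65 = 325.1356
CPM(hypoxia rep1) = 27204 / 26.97 = 1008.6763
CPM(hypoxia rep2) = 59914 / 9.03 = 6634.9945
mean CPM(normoxia) = 200.3878; mean CPM(hypoxia) = 3821.8354
Fold change = 3821.8354 / 200.3878 = 19.07220
log2(19.07220) = 4.2534

4.253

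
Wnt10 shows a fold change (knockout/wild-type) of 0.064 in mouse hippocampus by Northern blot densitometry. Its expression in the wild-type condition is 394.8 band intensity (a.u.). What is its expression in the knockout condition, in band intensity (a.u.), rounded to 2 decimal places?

25.27

knockout expression = 394.8 × 0.064 = 25.27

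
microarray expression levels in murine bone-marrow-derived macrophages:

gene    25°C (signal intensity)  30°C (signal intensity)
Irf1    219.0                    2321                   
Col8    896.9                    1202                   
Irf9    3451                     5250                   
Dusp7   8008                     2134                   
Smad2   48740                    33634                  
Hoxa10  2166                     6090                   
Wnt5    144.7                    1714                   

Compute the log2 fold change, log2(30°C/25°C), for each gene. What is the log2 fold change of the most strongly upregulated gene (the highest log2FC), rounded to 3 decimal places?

3.566

log2(2321/219.0) = 3.406  (Irf1)
log2(1202/896.9) = 0.422  (Col8)
log2(5250/3451) = 0.605  (Irf9)
log2(2134/8008) = -1.908  (Dusp7)
log2(33634/48740) = -0.535  (Smad2)
log2(6090/2166) = 1.491  (Hoxa10)
log2(1714/144.7) = 3.566  (Wnt5)
Wnt5 is most strongly upregulated.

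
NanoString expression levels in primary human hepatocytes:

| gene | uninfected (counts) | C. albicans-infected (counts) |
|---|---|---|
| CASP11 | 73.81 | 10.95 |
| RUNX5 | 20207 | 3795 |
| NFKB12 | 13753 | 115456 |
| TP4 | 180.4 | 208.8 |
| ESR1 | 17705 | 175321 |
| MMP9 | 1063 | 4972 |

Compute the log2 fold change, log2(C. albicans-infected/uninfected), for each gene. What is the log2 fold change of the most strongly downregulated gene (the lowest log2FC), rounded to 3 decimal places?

log2(10.95/73.81) = -2.753  (CASP11)
log2(3795/20207) = -2.413  (RUNX5)
log2(115456/13753) = 3.070  (NFKB12)
log2(208.8/180.4) = 0.211  (TP4)
log2(175321/17705) = 3.308  (ESR1)
log2(4972/1063) = 2.226  (MMP9)
CASP11 is most strongly downregulated.

-2.753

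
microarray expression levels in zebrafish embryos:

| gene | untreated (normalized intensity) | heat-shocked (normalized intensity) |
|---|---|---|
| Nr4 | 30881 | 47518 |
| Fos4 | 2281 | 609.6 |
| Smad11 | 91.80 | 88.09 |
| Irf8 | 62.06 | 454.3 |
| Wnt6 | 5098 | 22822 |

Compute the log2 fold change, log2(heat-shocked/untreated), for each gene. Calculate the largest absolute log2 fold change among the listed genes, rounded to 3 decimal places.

log2(47518/30881) = 0.622  (Nr4)
log2(609.6/2281) = -1.904  (Fos4)
log2(88.09/91.80) = -0.060  (Smad11)
log2(454.3/62.06) = 2.872  (Irf8)
log2(22822/5098) = 2.162  (Wnt6)
The largest magnitude belongs to Irf8.

2.872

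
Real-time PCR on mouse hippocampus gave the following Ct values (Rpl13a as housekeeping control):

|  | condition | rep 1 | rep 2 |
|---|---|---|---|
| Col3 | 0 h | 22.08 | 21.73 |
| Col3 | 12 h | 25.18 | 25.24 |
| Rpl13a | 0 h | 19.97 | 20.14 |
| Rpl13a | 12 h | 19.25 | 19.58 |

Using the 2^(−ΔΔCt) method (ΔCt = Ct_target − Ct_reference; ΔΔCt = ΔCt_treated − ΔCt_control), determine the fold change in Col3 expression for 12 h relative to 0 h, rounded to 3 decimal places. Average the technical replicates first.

0.065

Mean Ct: Col3 0 h 21.905; Col3 12 h 25.210; Rpl13a 0 h 20.055; Rpl13a 12 h 19.415
ΔCt(0 h) = 21.905 − 20.055 = 1.850
ΔCt(12 h) = 25.210 − 19.415 = 5.795
ΔΔCt = 5.795 − 1.850 = 3.945
Fold change = 2^(−3.945) = 0.0649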